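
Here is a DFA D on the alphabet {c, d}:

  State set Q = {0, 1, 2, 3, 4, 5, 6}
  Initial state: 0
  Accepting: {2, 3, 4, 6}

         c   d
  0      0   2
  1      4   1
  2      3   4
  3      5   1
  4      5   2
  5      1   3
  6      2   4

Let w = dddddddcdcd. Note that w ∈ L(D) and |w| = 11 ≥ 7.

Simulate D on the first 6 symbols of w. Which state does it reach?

4

Run of D on the first 6 characters of w = d d d d d d:
  step 0: 0  (start)
  step 1: 2  (read d: 0→2)
  step 2: 4  (read d: 2→4)
  step 3: 2  (read d: 4→2)
  step 4: 4  (read d: 2→4)
  step 5: 2  (read d: 4→2)
  step 6: 4  (read d: 2→4)

After reading 6 characters, D is in state 4.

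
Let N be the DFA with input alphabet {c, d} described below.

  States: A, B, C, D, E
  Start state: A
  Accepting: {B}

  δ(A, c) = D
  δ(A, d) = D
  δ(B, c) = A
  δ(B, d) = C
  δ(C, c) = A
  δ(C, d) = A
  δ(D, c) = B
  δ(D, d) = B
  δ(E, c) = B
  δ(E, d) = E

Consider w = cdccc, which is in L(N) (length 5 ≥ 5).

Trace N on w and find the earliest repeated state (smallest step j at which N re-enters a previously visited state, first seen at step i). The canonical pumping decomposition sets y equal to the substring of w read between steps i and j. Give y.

cdc

Run of N on w = c d c c c:
  step 0: A  (start)
  step 1: D  (read c: A→D)
  step 2: B  (read d: D→B)
  step 3: A  (read c: B→A)   ← first repeat (A seen earlier)
  step 4: D  (read c: A→D)
  step 5: B  (read c: D→B)

So i = 0, j = 3, giving x = w[0:0] = ε, y = w[0:3] = cdc, z = w[3:5] = cc.
Check: |xy| = 3 ≤ 5 and |y| = 3 ≥ 1. Reading y takes N from A back to A, so every xyⁱz is accepted.
The DFA has 5 states, so the proof of the pumping lemma guarantees a repeated state among the first 5+1 visited; the segment between the two visits is the pumpable y.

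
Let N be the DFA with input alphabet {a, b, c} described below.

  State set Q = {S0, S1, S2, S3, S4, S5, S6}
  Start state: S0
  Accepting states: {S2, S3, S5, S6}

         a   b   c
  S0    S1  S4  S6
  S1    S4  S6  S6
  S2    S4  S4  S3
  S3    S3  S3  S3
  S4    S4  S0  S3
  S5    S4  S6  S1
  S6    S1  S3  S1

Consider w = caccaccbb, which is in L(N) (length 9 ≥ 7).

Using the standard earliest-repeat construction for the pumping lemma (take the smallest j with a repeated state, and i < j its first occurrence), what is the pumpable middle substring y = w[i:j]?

ac

State sequence: S0 -c-> S6 -a-> S1 -c-> S6 -c-> S1 -a-> S4 -c-> S3 -c-> S3 -b-> S3 -b-> S3
First repeat at step 3: S6 was already visited.

So i = 1, j = 3, giving x = w[0:1] = c, y = w[1:3] = ac, z = w[3:9] = caccbb.
Check: |xy| = 3 ≤ 7 and |y| = 2 ≥ 1. Reading y takes N from S6 back to S6, so every xyⁱz is accepted.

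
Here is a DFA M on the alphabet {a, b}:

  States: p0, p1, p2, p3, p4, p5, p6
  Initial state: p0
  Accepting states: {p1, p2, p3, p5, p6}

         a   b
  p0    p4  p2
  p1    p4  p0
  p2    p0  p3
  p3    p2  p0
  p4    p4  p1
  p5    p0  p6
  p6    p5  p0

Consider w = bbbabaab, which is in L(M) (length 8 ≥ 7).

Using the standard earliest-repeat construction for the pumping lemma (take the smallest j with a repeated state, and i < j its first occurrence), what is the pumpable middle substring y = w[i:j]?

State sequence: p0 -b-> p2 -b-> p3 -b-> p0 -a-> p4 -b-> p1 -a-> p4 -a-> p4 -b-> p1
First repeat at step 3: p0 was already visited.

So i = 0, j = 3, giving x = w[0:0] = ε, y = w[0:3] = bbb, z = w[3:8] = abaab.
Check: |xy| = 3 ≤ 7 and |y| = 3 ≥ 1. Reading y takes M from p0 back to p0, so every xyⁱz is accepted.

bbb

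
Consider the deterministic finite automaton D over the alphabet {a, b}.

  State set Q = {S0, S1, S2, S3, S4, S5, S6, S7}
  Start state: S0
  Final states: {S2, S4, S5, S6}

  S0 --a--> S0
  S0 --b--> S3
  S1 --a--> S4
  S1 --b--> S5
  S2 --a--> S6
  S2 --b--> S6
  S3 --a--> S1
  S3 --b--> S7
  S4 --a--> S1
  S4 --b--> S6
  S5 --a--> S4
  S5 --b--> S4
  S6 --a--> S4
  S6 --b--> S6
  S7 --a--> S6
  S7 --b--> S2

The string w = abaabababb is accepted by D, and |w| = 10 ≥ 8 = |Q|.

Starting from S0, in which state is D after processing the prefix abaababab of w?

S6

Run of D on the first 9 characters of w = a b a a b a b a b:
  step 0: S0  (start)
  step 1: S0  (read a: S0→S0)
  step 2: S3  (read b: S0→S3)
  step 3: S1  (read a: S3→S1)
  step 4: S4  (read a: S1→S4)
  step 5: S6  (read b: S4→S6)
  step 6: S4  (read a: S6→S4)
  step 7: S6  (read b: S4→S6)
  step 8: S4  (read a: S6→S4)
  step 9: S6  (read b: S4→S6)

After reading 9 characters, D is in state S6.
(This kind of state-tracing is the core of the pumping-lemma construction: with 8 states, pigeonhole forces a repeat within the first 8 steps.)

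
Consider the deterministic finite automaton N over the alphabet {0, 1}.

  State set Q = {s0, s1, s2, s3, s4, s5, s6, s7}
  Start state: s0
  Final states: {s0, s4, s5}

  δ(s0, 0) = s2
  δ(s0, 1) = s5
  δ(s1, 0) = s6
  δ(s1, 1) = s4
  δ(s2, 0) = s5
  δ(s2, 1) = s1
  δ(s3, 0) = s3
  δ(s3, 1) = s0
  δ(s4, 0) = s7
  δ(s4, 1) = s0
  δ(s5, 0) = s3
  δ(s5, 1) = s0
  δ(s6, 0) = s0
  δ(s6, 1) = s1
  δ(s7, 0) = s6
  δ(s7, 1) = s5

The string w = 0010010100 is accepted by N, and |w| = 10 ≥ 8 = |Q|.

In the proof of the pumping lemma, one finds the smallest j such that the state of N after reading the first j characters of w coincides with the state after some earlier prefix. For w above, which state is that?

State sequence: s0 -0-> s2 -0-> s5 -1-> s0 -0-> s2 -0-> s5 -1-> s0 -0-> s2 -1-> s1 -0-> s6 -0-> s0
First repeat at step 3: s0 was already visited.

The earliest repeat is at step j = 3: N is in s0, which it already visited at step i = 0.
Since N has 8 states, any run of length ≥ 8 visits 8+1 states, so by pigeonhole some state repeats within the first 8 steps — that repeat gives the pumpable loop.

s0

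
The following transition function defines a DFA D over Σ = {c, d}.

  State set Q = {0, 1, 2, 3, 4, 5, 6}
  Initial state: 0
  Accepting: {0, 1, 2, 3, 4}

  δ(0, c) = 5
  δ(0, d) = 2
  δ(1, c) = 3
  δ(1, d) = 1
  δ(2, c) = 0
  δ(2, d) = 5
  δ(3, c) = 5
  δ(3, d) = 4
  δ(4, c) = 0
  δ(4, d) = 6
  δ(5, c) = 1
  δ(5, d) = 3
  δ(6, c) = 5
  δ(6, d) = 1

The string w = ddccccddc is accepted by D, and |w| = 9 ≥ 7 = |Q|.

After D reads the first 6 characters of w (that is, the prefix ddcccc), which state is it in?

1

State sequence: 0 -d-> 2 -d-> 5 -c-> 1 -c-> 3 -c-> 5 -c-> 1

After reading 6 characters, D is in state 1.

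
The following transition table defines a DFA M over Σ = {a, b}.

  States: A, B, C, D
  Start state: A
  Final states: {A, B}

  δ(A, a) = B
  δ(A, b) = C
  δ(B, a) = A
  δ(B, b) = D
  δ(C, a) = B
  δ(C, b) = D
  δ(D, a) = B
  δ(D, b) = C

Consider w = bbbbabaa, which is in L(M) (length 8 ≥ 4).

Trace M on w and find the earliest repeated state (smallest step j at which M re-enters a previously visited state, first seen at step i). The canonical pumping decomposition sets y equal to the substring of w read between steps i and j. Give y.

bb

Run of M on w = b b b b a b a a:
  step 0: A  (start)
  step 1: C  (read b: A→C)
  step 2: D  (read b: C→D)
  step 3: C  (read b: D→C)   ← first repeat (C seen earlier)
  step 4: D  (read b: C→D)
  step 5: B  (read a: D→B)
  step 6: D  (read b: B→D)
  step 7: B  (read a: D→B)
  step 8: A  (read a: B→A)

So i = 1, j = 3, giving x = w[0:1] = b, y = w[1:3] = bb, z = w[3:8] = babaa.
Check: |xy| = 3 ≤ 4 and |y| = 2 ≥ 1. Reading y takes M from C back to C, so every xyⁱz is accepted.
Pumping length from the standard proof: p = 4 (the number of states). The repeated state found above gives |xy| = j ≤ 4 and |y| = j − i ≥ 1.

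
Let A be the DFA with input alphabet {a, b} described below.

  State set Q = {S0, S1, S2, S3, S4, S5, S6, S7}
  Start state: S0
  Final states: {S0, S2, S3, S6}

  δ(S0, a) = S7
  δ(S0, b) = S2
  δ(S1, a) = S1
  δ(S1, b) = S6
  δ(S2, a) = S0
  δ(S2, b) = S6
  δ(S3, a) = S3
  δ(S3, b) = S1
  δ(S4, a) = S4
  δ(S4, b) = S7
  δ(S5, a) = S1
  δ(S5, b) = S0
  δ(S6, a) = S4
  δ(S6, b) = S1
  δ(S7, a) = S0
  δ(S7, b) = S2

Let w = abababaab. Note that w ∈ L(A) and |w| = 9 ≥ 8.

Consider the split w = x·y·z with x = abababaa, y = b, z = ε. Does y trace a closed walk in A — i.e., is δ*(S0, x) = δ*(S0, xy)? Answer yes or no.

State sequence: S0 -a-> S7 -b-> S2 -a-> S0 -b-> S2 -a-> S0 -b-> S2 -a-> S0 -a-> S7 -b-> S2

After x (step 8): S7. After xy (step 9): S2.
They differ (S7 ≠ S2), so y is not a cycle from the state after x; this split is not the one the pumping-lemma construction produces, and pumping y need not keep the string in L(A).

no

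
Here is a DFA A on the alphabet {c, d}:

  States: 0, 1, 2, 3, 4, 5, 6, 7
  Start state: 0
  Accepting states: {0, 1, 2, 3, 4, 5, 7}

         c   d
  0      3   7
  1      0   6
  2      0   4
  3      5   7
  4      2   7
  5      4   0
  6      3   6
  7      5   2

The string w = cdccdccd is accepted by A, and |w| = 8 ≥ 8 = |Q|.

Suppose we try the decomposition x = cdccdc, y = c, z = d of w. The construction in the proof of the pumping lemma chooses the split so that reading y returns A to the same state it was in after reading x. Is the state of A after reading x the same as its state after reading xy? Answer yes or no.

Run of A on the first 7 characters of w = c d c c d c c:
  step 0: 0  (start)
  step 1: 3  (read c: 0→3)
  step 2: 7  (read d: 3→7)
  step 3: 5  (read c: 7→5)
  step 4: 4  (read c: 5→4)
  step 5: 7  (read d: 4→7)
  step 6: 5  (read c: 7→5)
  step 7: 4  (read c: 5→4)

After x (step 6): 5. After xy (step 7): 4.
They differ (5 ≠ 4), so y is not a cycle from the state after x; this split is not the one the pumping-lemma construction produces, and pumping y need not keep the string in L(A).

no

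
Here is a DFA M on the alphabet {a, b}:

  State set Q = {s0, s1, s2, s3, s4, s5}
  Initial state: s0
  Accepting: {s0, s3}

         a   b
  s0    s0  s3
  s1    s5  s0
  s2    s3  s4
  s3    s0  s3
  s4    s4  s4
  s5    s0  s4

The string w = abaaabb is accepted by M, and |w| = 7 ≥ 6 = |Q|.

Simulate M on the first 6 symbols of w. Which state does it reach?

s3

Run of M on the first 6 characters of w = a b a a a b:
  step 0: s0  (start)
  step 1: s0  (read a: s0→s0)
  step 2: s3  (read b: s0→s3)
  step 3: s0  (read a: s3→s0)
  step 4: s0  (read a: s0→s0)
  step 5: s0  (read a: s0→s0)
  step 6: s3  (read b: s0→s3)

After reading 6 characters, M is in state s3.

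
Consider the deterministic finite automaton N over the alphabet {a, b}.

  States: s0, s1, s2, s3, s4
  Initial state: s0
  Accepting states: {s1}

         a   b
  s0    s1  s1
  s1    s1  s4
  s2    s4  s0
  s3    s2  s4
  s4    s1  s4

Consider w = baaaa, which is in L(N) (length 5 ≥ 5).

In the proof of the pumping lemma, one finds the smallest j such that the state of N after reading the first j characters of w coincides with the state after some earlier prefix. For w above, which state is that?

s1

State sequence: s0 -b-> s1 -a-> s1 -a-> s1 -a-> s1 -a-> s1
First repeat at step 2: s1 was already visited.

The earliest repeat is at step j = 2: N is in s1, which it already visited at step i = 1.
Since N has 5 states, any run of length ≥ 5 visits 5+1 states, so by pigeonhole some state repeats within the first 5 steps — that repeat gives the pumpable loop.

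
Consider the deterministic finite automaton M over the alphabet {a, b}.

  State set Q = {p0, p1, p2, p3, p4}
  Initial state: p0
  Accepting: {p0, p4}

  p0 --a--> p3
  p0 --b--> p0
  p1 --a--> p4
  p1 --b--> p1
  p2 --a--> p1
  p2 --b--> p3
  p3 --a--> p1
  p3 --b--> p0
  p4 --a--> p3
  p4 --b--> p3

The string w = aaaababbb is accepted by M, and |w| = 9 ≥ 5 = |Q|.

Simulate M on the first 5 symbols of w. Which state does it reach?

Run of M on the first 5 characters of w = a a a a b:
  step 0: p0  (start)
  step 1: p3  (read a: p0→p3)
  step 2: p1  (read a: p3→p1)
  step 3: p4  (read a: p1→p4)
  step 4: p3  (read a: p4→p3)
  step 5: p0  (read b: p3→p0)

After reading 5 characters, M is in state p0.
(This kind of state-tracing is the core of the pumping-lemma construction: with 5 states, pigeonhole forces a repeat within the first 5 steps.)

p0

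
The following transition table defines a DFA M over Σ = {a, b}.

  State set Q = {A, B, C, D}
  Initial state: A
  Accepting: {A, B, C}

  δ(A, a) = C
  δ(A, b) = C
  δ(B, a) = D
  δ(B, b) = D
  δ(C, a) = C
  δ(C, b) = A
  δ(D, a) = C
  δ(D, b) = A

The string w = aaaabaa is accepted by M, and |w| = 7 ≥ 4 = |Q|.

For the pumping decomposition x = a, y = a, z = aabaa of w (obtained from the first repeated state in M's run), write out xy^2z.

aaaaabaa

xy^2z = a·a·a·aabaa = aaaaabaa.
Reading y = a takes M from C back to C, so after x·y·y the machine is still in C, and z then leads to the accepting state C. Hence aaaaabaa ∈ L(M).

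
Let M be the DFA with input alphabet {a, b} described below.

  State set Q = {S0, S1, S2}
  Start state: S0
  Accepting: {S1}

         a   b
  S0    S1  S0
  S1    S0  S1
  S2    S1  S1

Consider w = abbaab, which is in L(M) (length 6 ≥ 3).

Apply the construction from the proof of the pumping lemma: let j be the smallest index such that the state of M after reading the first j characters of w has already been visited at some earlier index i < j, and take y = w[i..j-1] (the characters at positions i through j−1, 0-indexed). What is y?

Run of M on w = a b b a a b:
  step 0: S0  (start)
  step 1: S1  (read a: S0→S1)
  step 2: S1  (read b: S1→S1)   ← first repeat (S1 seen earlier)
  step 3: S1  (read b: S1→S1)
  step 4: S0  (read a: S1→S0)
  step 5: S1  (read a: S0→S1)
  step 6: S1  (read b: S1→S1)

So i = 1, j = 2, giving x = w[0:1] = a, y = w[1:2] = b, z = w[2:6] = baab.
Check: |xy| = 2 ≤ 3 and |y| = 1 ≥ 1. Reading y takes M from S1 back to S1, so every xyⁱz is accepted.
With |Q| = 3, pigeonhole forces a state repeat no later than step 3; the substring read between the first and second visits to that state can be pumped.

b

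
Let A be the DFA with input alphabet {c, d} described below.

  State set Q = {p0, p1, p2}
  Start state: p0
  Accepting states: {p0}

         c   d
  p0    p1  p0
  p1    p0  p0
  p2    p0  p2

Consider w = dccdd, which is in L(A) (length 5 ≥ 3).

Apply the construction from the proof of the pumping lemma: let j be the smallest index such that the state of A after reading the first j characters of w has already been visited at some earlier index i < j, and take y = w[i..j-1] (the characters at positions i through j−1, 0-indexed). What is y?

d

State sequence: p0 -d-> p0 -c-> p1 -c-> p0 -d-> p0 -d-> p0
First repeat at step 1: p0 was already visited.

So i = 0, j = 1, giving x = w[0:0] = ε, y = w[0:1] = d, z = w[1:5] = ccdd.
Check: |xy| = 1 ≤ 3 and |y| = 1 ≥ 1. Reading y takes A from p0 back to p0, so every xyⁱz is accepted.
The DFA has 3 states, so the proof of the pumping lemma guarantees a repeated state among the first 3+1 visited; the segment between the two visits is the pumpable y.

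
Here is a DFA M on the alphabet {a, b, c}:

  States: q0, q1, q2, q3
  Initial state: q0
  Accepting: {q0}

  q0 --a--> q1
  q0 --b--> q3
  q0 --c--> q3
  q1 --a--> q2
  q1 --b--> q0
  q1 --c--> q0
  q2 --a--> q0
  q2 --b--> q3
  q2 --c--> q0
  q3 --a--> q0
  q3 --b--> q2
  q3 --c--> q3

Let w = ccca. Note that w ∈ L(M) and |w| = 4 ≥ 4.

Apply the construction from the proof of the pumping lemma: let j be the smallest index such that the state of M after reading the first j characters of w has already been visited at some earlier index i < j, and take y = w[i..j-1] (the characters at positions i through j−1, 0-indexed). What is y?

c

State sequence: q0 -c-> q3 -c-> q3 -c-> q3 -a-> q0
First repeat at step 2: q3 was already visited.

So i = 1, j = 2, giving x = w[0:1] = c, y = w[1:2] = c, z = w[2:4] = ca.
Check: |xy| = 2 ≤ 4 and |y| = 1 ≥ 1. Reading y takes M from q3 back to q3, so every xyⁱz is accepted.
Pumping length from the standard proof: p = 4 (the number of states). The repeated state found above gives |xy| = j ≤ 4 and |y| = j − i ≥ 1.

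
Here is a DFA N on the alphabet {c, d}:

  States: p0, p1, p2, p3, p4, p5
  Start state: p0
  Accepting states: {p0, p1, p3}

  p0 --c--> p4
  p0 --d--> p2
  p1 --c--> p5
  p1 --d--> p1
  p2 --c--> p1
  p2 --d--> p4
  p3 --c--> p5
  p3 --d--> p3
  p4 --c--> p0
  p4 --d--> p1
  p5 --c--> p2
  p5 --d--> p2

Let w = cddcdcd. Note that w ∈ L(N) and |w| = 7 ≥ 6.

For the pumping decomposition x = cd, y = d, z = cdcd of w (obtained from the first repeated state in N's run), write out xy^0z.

cdcdcd

xy⁰z = xz = cd·cdcd = cdcdcd.
Reading y = d takes N from p1 back to p1, so after x the machine is still in p1, and z then leads to the accepting state p1. Hence cdcdcd ∈ L(N).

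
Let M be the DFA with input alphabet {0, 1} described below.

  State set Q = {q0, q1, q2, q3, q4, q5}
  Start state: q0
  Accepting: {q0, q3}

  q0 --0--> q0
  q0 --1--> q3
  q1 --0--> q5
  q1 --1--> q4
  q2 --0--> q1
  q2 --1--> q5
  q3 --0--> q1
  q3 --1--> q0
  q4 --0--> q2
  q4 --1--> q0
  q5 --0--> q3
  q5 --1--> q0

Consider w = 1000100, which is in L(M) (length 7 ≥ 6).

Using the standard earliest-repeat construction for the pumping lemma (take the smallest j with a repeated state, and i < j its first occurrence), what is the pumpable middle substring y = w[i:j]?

000

State sequence: q0 -1-> q3 -0-> q1 -0-> q5 -0-> q3 -1-> q0 -0-> q0 -0-> q0
First repeat at step 4: q3 was already visited.

So i = 1, j = 4, giving x = w[0:1] = 1, y = w[1:4] = 000, z = w[4:7] = 100.
Check: |xy| = 4 ≤ 6 and |y| = 3 ≥ 1. Reading y takes M from q3 back to q3, so every xyⁱz is accepted.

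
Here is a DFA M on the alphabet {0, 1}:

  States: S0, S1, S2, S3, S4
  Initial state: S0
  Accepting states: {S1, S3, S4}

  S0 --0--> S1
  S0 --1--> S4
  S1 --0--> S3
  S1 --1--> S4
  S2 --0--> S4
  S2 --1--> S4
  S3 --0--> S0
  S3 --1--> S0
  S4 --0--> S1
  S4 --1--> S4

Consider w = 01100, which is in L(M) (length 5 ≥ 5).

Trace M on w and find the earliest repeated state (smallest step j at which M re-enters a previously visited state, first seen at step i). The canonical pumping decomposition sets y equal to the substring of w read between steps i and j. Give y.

1

Run of M on w = 0 1 1 0 0:
  step 0: S0  (start)
  step 1: S1  (read 0: S0→S1)
  step 2: S4  (read 1: S1→S4)
  step 3: S4  (read 1: S4→S4)   ← first repeat (S4 seen earlier)
  step 4: S1  (read 0: S4→S1)
  step 5: S3  (read 0: S1→S3)

So i = 2, j = 3, giving x = w[0:2] = 01, y = w[2:3] = 1, z = w[3:5] = 00.
Check: |xy| = 3 ≤ 5 and |y| = 1 ≥ 1. Reading y takes M from S4 back to S4, so every xyⁱz is accepted.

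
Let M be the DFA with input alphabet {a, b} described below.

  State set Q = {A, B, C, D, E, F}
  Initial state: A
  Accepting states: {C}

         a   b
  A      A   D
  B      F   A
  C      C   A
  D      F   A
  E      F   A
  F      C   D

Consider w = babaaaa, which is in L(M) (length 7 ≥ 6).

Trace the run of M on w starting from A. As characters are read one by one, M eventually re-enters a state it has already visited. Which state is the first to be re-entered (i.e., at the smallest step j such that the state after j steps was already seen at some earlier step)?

State sequence: A -b-> D -a-> F -b-> D -a-> F -a-> C -a-> C -a-> C
First repeat at step 3: D was already visited.

The earliest repeat is at step j = 3: M is in D, which it already visited at step i = 1.
The DFA has 6 states, so the proof of the pumping lemma guarantees a repeated state among the first 6+1 visited; the segment between the two visits is the pumpable y.

D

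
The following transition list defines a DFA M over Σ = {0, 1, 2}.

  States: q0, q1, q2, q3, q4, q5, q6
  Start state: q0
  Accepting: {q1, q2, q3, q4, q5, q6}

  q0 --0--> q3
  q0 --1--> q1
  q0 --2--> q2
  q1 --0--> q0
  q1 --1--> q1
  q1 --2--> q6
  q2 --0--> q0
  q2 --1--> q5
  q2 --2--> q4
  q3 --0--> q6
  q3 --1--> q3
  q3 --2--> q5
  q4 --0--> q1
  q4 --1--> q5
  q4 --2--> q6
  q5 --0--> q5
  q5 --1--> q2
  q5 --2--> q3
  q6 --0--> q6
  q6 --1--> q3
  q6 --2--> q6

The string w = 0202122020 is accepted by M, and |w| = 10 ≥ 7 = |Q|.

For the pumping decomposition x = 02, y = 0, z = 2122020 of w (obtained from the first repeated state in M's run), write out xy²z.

xy^2z = 02·0·0·2122020 = 02002122020.
Reading y = 0 takes M from q5 back to q5, so after x·y·y the machine is still in q5, and z then leads to the accepting state q6. Hence 02002122020 ∈ L(M).

02002122020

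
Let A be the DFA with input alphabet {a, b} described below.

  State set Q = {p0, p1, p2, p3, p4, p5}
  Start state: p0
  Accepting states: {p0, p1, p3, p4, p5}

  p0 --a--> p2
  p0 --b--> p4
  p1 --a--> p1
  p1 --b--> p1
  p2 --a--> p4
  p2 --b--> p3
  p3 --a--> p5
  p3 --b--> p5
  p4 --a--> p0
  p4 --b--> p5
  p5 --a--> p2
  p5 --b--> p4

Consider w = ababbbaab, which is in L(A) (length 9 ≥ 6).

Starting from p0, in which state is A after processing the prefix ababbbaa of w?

Run of A on the first 8 characters of w = a b a b b b a a:
  step 0: p0  (start)
  step 1: p2  (read a: p0→p2)
  step 2: p3  (read b: p2→p3)
  step 3: p5  (read a: p3→p5)
  step 4: p4  (read b: p5→p4)
  step 5: p5  (read b: p4→p5)
  step 6: p4  (read b: p5→p4)
  step 7: p0  (read a: p4→p0)
  step 8: p2  (read a: p0→p2)

After reading 8 characters, A is in state p2.

p2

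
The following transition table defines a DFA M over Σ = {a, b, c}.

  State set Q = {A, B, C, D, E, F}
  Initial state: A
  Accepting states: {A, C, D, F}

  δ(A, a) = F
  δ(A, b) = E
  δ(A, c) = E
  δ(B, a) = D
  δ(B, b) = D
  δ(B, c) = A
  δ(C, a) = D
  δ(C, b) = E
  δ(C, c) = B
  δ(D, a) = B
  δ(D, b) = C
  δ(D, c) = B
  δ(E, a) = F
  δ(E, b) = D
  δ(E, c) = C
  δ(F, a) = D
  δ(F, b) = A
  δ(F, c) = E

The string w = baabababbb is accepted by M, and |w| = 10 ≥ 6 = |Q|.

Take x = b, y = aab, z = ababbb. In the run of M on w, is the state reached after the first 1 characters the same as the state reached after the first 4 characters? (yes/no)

no

State sequence: A -b-> E -a-> F -a-> D -b-> C

After x (step 1): E. After xy (step 4): C.
They differ (E ≠ C), so y is not a cycle from the state after x; this split is not the one the pumping-lemma construction produces, and pumping y need not keep the string in L(M).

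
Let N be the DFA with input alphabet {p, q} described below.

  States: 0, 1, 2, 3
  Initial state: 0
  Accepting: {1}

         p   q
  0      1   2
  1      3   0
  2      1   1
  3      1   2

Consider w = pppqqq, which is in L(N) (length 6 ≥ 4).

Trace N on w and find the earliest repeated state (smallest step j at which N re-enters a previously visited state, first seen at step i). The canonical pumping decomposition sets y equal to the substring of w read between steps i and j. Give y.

State sequence: 0 -p-> 1 -p-> 3 -p-> 1 -q-> 0 -q-> 2 -q-> 1
First repeat at step 3: 1 was already visited.

So i = 1, j = 3, giving x = w[0:1] = p, y = w[1:3] = pp, z = w[3:6] = qqq.
Check: |xy| = 3 ≤ 4 and |y| = 2 ≥ 1. Reading y takes N from 1 back to 1, so every xyⁱz is accepted.

pp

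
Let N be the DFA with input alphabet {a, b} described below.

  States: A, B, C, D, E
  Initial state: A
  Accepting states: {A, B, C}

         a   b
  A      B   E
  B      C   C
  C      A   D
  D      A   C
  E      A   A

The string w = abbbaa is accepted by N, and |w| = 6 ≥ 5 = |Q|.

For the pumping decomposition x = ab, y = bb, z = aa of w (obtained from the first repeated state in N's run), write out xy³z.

abbbbbbbaa

xy^3z = ab·bb·bb·bb·aa = abbbbbbbaa.
Reading y = bb takes N from C back to C, so after x·y·y·y the machine is still in C, and z then leads to the accepting state B. Hence abbbbbbbaa ∈ L(N).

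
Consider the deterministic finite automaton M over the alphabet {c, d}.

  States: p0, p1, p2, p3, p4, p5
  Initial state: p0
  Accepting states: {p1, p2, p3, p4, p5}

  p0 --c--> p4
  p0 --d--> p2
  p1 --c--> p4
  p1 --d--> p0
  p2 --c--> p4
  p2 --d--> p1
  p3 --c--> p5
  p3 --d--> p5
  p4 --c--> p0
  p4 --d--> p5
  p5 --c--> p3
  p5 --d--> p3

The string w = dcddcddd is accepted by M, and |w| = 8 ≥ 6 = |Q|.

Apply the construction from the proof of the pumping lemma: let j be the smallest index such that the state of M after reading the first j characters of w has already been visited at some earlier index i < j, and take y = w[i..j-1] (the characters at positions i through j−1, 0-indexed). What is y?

State sequence: p0 -d-> p2 -c-> p4 -d-> p5 -d-> p3 -c-> p5 -d-> p3 -d-> p5 -d-> p3
First repeat at step 5: p5 was already visited.

So i = 3, j = 5, giving x = w[0:3] = dcd, y = w[3:5] = dc, z = w[5:8] = ddd.
Check: |xy| = 5 ≤ 6 and |y| = 2 ≥ 1. Reading y takes M from p5 back to p5, so every xyⁱz is accepted.
With |Q| = 6, pigeonhole forces a state repeat no later than step 6; the substring read between the first and second visits to that state can be pumped.

dc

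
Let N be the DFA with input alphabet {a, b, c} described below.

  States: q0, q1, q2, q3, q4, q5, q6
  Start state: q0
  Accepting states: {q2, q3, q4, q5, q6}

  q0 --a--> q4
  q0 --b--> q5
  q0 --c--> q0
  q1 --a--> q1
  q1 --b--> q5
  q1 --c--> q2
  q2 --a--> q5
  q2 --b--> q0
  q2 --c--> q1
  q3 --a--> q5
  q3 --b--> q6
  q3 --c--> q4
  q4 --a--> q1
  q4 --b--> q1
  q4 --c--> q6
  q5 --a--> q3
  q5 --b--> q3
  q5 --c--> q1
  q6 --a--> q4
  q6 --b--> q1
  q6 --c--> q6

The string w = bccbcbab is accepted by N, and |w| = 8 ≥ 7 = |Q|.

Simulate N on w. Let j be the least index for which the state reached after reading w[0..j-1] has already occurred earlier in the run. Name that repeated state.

State sequence: q0 -b-> q5 -c-> q1 -c-> q2 -b-> q0 -c-> q0 -b-> q5 -a-> q3 -b-> q6
First repeat at step 4: q0 was already visited.

The earliest repeat is at step j = 4: N is in q0, which it already visited at step i = 0.
Since N has 7 states, any run of length ≥ 7 visits 7+1 states, so by pigeonhole some state repeats within the first 7 steps — that repeat gives the pumpable loop.

q0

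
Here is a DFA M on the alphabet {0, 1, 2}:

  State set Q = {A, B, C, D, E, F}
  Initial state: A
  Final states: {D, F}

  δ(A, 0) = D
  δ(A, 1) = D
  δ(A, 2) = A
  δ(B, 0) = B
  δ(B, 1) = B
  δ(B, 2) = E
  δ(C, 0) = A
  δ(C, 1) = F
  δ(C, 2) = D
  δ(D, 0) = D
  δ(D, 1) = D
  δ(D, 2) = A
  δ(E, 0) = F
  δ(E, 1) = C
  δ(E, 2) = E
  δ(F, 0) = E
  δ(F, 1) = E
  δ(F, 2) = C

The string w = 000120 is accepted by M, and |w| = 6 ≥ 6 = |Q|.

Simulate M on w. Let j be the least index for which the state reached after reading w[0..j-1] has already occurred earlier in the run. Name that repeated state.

Run of M on w = 0 0 0 1 2 0:
  step 0: A  (start)
  step 1: D  (read 0: A→D)
  step 2: D  (read 0: D→D)   ← first repeat (D seen earlier)
  step 3: D  (read 0: D→D)
  step 4: D  (read 1: D→D)
  step 5: A  (read 2: D→A)
  step 6: D  (read 0: A→D)

The earliest repeat is at step j = 2: M is in D, which it already visited at step i = 1.

D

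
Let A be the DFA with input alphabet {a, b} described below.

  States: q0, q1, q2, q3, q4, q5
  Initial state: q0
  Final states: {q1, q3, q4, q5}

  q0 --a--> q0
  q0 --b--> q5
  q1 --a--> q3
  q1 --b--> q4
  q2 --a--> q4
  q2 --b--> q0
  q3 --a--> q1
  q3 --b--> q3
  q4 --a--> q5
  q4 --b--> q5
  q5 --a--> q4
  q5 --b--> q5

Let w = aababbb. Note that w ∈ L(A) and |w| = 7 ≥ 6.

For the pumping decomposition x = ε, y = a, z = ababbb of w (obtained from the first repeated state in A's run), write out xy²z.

xy^2z = ε·a·a·ababbb = aaababbb.
Reading y = a takes A from q0 back to q0, so after x·y·y the machine is still in q0, and z then leads to the accepting state q5. Hence aaababbb ∈ L(A).

aaababbb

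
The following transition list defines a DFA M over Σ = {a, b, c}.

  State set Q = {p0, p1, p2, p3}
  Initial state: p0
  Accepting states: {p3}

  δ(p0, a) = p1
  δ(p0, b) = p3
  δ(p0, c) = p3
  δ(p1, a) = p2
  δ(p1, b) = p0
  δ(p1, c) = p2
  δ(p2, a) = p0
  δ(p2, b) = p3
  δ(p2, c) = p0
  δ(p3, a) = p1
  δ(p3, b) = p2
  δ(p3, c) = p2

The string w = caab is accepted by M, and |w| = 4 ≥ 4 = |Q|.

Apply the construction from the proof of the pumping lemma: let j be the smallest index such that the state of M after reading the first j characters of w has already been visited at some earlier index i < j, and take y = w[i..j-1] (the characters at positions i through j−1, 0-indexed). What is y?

Run of M on w = c a a b:
  step 0: p0  (start)
  step 1: p3  (read c: p0→p3)
  step 2: p1  (read a: p3→p1)
  step 3: p2  (read a: p1→p2)
  step 4: p3  (read b: p2→p3)   ← first repeat (p3 seen earlier)

So i = 1, j = 4, giving x = w[0:1] = c, y = w[1:4] = aab, z = w[4:4] = ε.
Check: |xy| = 4 ≤ 4 and |y| = 3 ≥ 1. Reading y takes M from p3 back to p3, so every xyⁱz is accepted.
The DFA has 4 states, so the proof of the pumping lemma guarantees a repeated state among the first 4+1 visited; the segment between the two visits is the pumpable y.

aab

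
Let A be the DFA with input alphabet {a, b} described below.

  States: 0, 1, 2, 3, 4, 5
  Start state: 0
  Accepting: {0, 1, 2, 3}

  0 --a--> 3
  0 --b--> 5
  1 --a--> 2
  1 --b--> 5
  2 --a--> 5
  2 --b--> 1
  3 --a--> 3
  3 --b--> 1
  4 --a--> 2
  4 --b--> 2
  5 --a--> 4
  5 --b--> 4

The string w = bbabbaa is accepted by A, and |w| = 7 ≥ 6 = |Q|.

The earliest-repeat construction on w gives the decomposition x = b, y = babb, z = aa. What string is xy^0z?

xy⁰z = xz = b·aa = baa.
Reading y = babb takes A from 5 back to 5, so after x the machine is still in 5, and z then leads to the accepting state 2. Hence baa ∈ L(A).

baa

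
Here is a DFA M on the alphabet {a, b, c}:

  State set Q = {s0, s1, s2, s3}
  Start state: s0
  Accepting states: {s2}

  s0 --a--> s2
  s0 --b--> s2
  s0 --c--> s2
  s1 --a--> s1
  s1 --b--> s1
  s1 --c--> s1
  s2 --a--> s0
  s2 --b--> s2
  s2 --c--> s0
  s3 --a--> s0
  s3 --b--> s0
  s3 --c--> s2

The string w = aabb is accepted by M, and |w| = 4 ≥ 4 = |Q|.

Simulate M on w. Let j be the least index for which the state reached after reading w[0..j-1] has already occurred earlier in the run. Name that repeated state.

State sequence: s0 -a-> s2 -a-> s0 -b-> s2 -b-> s2
First repeat at step 2: s0 was already visited.

The earliest repeat is at step j = 2: M is in s0, which it already visited at step i = 0.
The DFA has 4 states, so the proof of the pumping lemma guarantees a repeated state among the first 4+1 visited; the segment between the two visits is the pumpable y.

s0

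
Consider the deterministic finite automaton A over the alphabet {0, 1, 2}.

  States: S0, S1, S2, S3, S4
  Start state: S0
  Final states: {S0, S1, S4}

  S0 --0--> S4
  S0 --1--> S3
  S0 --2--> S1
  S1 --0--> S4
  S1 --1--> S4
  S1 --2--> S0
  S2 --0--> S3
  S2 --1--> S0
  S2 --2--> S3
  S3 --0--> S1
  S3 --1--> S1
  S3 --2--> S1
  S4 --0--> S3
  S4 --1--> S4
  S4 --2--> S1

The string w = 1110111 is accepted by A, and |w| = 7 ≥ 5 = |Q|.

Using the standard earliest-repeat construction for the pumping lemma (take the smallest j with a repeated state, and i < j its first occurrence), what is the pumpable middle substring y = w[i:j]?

Run of A on w = 1 1 1 0 1 1 1:
  step 0: S0  (start)
  step 1: S3  (read 1: S0→S3)
  step 2: S1  (read 1: S3→S1)
  step 3: S4  (read 1: S1→S4)
  step 4: S3  (read 0: S4→S3)   ← first repeat (S3 seen earlier)
  step 5: S1  (read 1: S3→S1)
  step 6: S4  (read 1: S1→S4)
  step 7: S4  (read 1: S4→S4)

So i = 1, j = 4, giving x = w[0:1] = 1, y = w[1:4] = 110, z = w[4:7] = 111.
Check: |xy| = 4 ≤ 5 and |y| = 3 ≥ 1. Reading y takes A from S3 back to S3, so every xyⁱz is accepted.
Pumping length from the standard proof: p = 5 (the number of states). The repeated state found above gives |xy| = j ≤ 5 and |y| = j − i ≥ 1.

110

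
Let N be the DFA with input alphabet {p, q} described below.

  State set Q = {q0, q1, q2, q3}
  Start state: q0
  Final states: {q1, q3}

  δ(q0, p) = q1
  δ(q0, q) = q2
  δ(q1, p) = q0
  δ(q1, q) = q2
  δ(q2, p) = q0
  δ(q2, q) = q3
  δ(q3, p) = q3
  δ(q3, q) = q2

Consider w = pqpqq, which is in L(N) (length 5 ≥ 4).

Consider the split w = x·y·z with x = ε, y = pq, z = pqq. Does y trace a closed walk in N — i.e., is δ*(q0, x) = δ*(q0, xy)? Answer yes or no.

no

Run of N on the first 2 characters of w = p q:
  step 0: q0  (start)
  step 1: q1  (read p: q0→q1)
  step 2: q2  (read q: q1→q2)

After x (step 0): q0. After xy (step 2): q2.
They differ (q0 ≠ q2), so y is not a cycle from the state after x; this split is not the one the pumping-lemma construction produces, and pumping y need not keep the string in L(N).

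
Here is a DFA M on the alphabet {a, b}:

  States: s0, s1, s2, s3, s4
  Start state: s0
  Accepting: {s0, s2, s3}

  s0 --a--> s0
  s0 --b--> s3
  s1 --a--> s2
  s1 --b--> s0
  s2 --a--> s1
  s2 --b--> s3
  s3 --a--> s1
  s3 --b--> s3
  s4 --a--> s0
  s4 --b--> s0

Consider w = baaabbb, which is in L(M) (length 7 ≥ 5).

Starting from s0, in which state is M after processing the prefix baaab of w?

s0

State sequence: s0 -b-> s3 -a-> s1 -a-> s2 -a-> s1 -b-> s0

After reading 5 characters, M is in state s0.
(This kind of state-tracing is the core of the pumping-lemma construction: with 5 states, pigeonhole forces a repeat within the first 5 steps.)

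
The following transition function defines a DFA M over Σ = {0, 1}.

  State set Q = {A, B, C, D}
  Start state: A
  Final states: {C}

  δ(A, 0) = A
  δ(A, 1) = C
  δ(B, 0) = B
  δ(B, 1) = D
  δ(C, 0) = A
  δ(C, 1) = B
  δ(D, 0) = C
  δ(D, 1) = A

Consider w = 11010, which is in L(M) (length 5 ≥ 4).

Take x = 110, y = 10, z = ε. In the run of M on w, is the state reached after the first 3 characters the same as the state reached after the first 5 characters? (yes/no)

no

State sequence: A -1-> C -1-> B -0-> B -1-> D -0-> C

After x (step 3): B. After xy (step 5): C.
They differ (B ≠ C), so y is not a cycle from the state after x; this split is not the one the pumping-lemma construction produces, and pumping y need not keep the string in L(M).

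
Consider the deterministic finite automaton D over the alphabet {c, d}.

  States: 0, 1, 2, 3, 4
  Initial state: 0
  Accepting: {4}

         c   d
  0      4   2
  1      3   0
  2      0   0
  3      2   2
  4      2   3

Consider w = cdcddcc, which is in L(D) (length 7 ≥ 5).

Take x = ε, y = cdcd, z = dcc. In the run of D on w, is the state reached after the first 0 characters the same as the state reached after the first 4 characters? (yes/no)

Run of D on the first 4 characters of w = c d c d:
  step 0: 0  (start)
  step 1: 4  (read c: 0→4)
  step 2: 3  (read d: 4→3)
  step 3: 2  (read c: 3→2)
  step 4: 0  (read d: 2→0)

After x (step 0): 0. After xy (step 4): 0.
They match, so y = cdcd drives D around a cycle from 0 back to itself; pumping y any number of times keeps D in 0 before reading z, and xyⁱz ∈ L(D) for every i ≥ 0.

yes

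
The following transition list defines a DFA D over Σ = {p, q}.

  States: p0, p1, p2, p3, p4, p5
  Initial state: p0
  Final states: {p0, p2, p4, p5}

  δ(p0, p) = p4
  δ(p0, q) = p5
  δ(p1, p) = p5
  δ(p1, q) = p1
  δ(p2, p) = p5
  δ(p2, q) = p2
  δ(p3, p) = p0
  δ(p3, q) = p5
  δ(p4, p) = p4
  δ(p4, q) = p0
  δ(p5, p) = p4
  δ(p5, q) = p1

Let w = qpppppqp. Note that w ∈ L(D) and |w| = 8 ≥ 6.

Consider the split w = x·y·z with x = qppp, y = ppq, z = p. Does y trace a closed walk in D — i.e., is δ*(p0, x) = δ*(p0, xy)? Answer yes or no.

no

Run of D on the first 7 characters of w = q p p p p p q:
  step 0: p0  (start)
  step 1: p5  (read q: p0→p5)
  step 2: p4  (read p: p5→p4)
  step 3: p4  (read p: p4→p4)
  step 4: p4  (read p: p4→p4)
  step 5: p4  (read p: p4→p4)
  step 6: p4  (read p: p4→p4)
  step 7: p0  (read q: p4→p0)

After x (step 4): p4. After xy (step 7): p0.
They differ (p4 ≠ p0), so y is not a cycle from the state after x; this split is not the one the pumping-lemma construction produces, and pumping y need not keep the string in L(D).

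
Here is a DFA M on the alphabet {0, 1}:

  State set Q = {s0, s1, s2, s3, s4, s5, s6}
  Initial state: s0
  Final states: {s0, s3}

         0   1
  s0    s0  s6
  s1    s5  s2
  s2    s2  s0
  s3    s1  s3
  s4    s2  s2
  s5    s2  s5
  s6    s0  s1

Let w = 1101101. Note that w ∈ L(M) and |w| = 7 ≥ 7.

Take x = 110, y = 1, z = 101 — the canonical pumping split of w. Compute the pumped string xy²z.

11011101

xy^2z = 110·1·1·101 = 11011101.
Reading y = 1 takes M from s5 back to s5, so after x·y·y the machine is still in s5, and z then leads to the accepting state s0. Hence 11011101 ∈ L(M).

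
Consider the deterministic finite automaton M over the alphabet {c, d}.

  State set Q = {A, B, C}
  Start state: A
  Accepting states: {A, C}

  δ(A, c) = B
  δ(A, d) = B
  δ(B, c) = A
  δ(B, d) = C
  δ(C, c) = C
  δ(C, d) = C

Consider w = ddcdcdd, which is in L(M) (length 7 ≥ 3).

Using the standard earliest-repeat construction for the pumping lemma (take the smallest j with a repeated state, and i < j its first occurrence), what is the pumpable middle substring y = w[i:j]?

State sequence: A -d-> B -d-> C -c-> C -d-> C -c-> C -d-> C -d-> C
First repeat at step 3: C was already visited.

So i = 2, j = 3, giving x = w[0:2] = dd, y = w[2:3] = c, z = w[3:7] = dcdd.
Check: |xy| = 3 ≤ 3 and |y| = 1 ≥ 1. Reading y takes M from C back to C, so every xyⁱz is accepted.

c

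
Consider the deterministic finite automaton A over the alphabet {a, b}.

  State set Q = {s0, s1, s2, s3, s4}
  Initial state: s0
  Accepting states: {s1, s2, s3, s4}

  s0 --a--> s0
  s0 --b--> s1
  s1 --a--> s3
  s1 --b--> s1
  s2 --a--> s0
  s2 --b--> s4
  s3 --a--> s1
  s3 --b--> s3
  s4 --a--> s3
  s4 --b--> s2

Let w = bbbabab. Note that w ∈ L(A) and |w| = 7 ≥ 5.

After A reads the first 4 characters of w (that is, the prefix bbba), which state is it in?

State sequence: s0 -b-> s1 -b-> s1 -b-> s1 -a-> s3

After reading 4 characters, A is in state s3.

s3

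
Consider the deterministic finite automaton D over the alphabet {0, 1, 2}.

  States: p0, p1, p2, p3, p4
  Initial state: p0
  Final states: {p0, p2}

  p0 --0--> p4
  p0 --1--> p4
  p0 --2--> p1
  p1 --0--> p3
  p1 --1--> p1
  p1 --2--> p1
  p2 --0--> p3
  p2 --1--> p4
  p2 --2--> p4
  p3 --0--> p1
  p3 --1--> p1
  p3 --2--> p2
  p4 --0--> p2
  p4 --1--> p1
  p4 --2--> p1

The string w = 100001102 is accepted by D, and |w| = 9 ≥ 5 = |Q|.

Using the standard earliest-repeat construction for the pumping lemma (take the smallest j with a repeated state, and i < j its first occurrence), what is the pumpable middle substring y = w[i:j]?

Run of D on w = 1 0 0 0 0 1 1 0 2:
  step 0: p0  (start)
  step 1: p4  (read 1: p0→p4)
  step 2: p2  (read 0: p4→p2)
  step 3: p3  (read 0: p2→p3)
  step 4: p1  (read 0: p3→p1)
  step 5: p3  (read 0: p1→p3)   ← first repeat (p3 seen earlier)
  step 6: p1  (read 1: p3→p1)
  step 7: p1  (read 1: p1→p1)
  step 8: p3  (read 0: p1→p3)
  step 9: p2  (read 2: p3→p2)

So i = 3, j = 5, giving x = w[0:3] = 100, y = w[3:5] = 00, z = w[5:9] = 1102.
Check: |xy| = 5 ≤ 5 and |y| = 2 ≥ 1. Reading y takes D from p3 back to p3, so every xyⁱz is accepted.

00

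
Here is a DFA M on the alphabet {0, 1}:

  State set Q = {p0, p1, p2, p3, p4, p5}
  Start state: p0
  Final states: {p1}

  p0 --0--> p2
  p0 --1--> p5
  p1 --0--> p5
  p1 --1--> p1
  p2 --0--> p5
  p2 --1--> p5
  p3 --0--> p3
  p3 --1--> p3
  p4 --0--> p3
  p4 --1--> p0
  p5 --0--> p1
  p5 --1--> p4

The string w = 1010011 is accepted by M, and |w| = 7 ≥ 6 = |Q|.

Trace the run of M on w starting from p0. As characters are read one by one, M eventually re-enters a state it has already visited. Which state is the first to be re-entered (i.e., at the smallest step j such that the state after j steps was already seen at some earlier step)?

p1

State sequence: p0 -1-> p5 -0-> p1 -1-> p1 -0-> p5 -0-> p1 -1-> p1 -1-> p1
First repeat at step 3: p1 was already visited.

The earliest repeat is at step j = 3: M is in p1, which it already visited at step i = 2.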